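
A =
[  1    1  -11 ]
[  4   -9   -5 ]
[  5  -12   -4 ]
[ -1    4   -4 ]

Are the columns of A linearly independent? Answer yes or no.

Row reduce A to echelon form.
R2 ← R2 − (4)·R1: [0, -13, 39]
R3 ← R3 − (5)·R1: [0, -17, 51]
R4 ← R4 + R1: [0, 5, -15]
R3 ← R3 − (17/13)·R2: [0, 0, 0]
R4 ← R4 + (5/13)·R2: [0, 0, 0]
2 pivots among 3 columns.
Only 2 < 3 pivot columns, so the columns are linearly dependent.

no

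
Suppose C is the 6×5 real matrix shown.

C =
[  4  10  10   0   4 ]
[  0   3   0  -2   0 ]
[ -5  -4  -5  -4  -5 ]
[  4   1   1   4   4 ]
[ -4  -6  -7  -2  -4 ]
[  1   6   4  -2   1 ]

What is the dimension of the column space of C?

Row reduce to echelon form.
R3 ← R3 + (5/4)·R1: [0, 17/2, 15/2, -4, 0]
R4 ← R4 − R1: [0, -9, -9, 4, 0]
R5 ← R5 + R1: [0, 4, 3, -2, 0]
R6 ← R6 − (1/4)·R1: [0, 7/2, 3/2, -2, 0]
R3 ← R3 − (17/6)·R2: [0, 0, 15/2, 5/3, 0]
R4 ← R4 + (3)·R2: [0, 0, -9, -2, 0]
R5 ← R5 − (4/3)·R2: [0, 0, 3, 2/3, 0]
R6 ← R6 − (7/6)·R2: [0, 0, 3/2, 1/3, 0]
R4 ← R4 + (6/5)·R3: [0, 0, 0, 0, 0]
R5 ← R5 − (2/5)·R3: [0, 0, 0, 0, 0]
R6 ← R6 − (1/5)·R3: [0, 0, 0, 0, 0]
Echelon form has 3 nonzero rows, so rank(C) = 3.
The column space has dimension equal to the rank: 3.

3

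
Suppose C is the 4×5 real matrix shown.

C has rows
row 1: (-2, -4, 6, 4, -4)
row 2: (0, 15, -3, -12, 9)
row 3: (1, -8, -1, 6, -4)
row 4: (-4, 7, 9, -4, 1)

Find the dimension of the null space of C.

Row reduce to echelon form.
R3 ← R3 + (1/2)·R1: [0, -10, 2, 8, -6]
R4 ← R4 − (2)·R1: [0, 15, -3, -12, 9]
R3 ← R3 + (2/3)·R2: [0, 0, 0, 0, 0]
R4 ← R4 − R2: [0, 0, 0, 0, 0]
2 nonzero rows, so rank(C) = 2.
C has 5 columns; by rank–nullity, nullity = 5 − 2 = 3.

3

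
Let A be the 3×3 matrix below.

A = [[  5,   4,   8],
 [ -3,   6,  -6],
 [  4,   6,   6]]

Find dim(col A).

Row reduce to echelon form.
R2 ← R2 + (3/5)·R1: [0, 42/5, -6/5]
R3 ← R3 − (4/5)·R1: [0, 14/5, -2/5]
R3 ← R3 − (1/3)·R2: [0, 0, 0]
Echelon form has 2 nonzero rows, so rank(A) = 2.
The column space has dimension equal to the rank: 2.

2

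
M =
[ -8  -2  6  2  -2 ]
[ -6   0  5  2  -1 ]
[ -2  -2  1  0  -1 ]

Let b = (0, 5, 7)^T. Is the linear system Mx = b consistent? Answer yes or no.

no

Row reduce the augmented matrix [M | b].
R2 ← R2 − (3/4)·R1: [0, 3/2, 1/2, 1/2, 1/2, 5]
R3 ← R3 − (1/4)·R1: [0, -3/2, -1/2, -1/2, -1/2, 7]
R3 ← R3 + R2: [0, 0, 0, 0, 0, 12]
The echelon form has 3 nonzero rows; the last pivot sits in the augmented column, so rank(M) = 2 but rank([M|b]) = 3.
Since the ranks differ, the system is inconsistent.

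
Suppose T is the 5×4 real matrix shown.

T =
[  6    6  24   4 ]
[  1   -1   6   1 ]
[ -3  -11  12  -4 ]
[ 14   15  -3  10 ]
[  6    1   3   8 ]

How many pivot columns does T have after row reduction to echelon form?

Row reduce to echelon form.
R2 ← R2 − (1/6)·R1: [0, -2, 2, 1/3]
R3 ← R3 + (1/2)·R1: [0, -8, 24, -2]
R4 ← R4 − (7/3)·R1: [0, 1, -59, 2/3]
R5 ← R5 − R1: [0, -5, -21, 4]
R3 ← R3 − (4)·R2: [0, 0, 16, -10/3]
R4 ← R4 + (1/2)·R2: [0, 0, -58, 5/6]
R5 ← R5 − (5/2)·R2: [0, 0, -26, 19/6]
R4 ← R4 + (29/8)·R3: [0, 0, 0, -45/4]
R5 ← R5 + (13/8)·R3: [0, 0, 0, -9/4]
R5 ← R5 − (1/5)·R4: [0, 0, 0, 0]
Echelon form has 4 nonzero rows, so rank(T) = 4.
Each nonzero row contributes one pivot column: 4 pivot columns.

4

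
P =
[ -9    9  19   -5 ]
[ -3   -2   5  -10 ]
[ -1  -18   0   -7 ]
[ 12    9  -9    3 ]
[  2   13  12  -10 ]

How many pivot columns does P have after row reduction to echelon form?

Row reduce to echelon form.
R2 ← R2 − (1/3)·R1: [0, -5, -4/3, -25/3]
R3 ← R3 − (1/9)·R1: [0, -19, -19/9, -58/9]
R4 ← R4 + (4/3)·R1: [0, 21, 49/3, -11/3]
R5 ← R5 + (2/9)·R1: [0, 15, 146/9, -100/9]
R3 ← R3 − (19/5)·R2: [0, 0, 133/45, 227/9]
R4 ← R4 + (21/5)·R2: [0, 0, 161/15, -116/3]
R5 ← R5 + (3)·R2: [0, 0, 110/9, -325/9]
R4 ← R4 − (69/19)·R3: [0, 0, 0, -2475/19]
R5 ← R5 − (550/133)·R3: [0, 0, 0, -18675/133]
R5 ← R5 − (83/77)·R4: [0, 0, 0, 0]
Echelon form has 4 nonzero rows, so rank(P) = 4.
Each nonzero row contributes one pivot column: 4 pivot columns.

4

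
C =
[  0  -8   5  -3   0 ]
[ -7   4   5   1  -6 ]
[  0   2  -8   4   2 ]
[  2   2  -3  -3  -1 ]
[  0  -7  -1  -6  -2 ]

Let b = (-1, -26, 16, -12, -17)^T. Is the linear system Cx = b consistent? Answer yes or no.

yes

Row reduce the augmented matrix [C | b].
Swap R1 ↔ R2
R4 ← R4 + (2/7)·R1: [0, 22/7, -11/7, -19/7, -19/7, -136/7]
R3 ← R3 + (1/4)·R2: [0, 0, -27/4, 13/4, 2, 63/4]
R4 ← R4 + (11/28)·R2: [0, 0, 11/28, -109/28, -19/7, -555/28]
R5 ← R5 − (7/8)·R2: [0, 0, -43/8, -27/8, -2, -129/8]
R4 ← R4 + (11/189)·R3: [0, 0, 0, -100/27, -491/189, -397/21]
R5 ← R5 − (43/54)·R3: [0, 0, 0, -161/27, -97/27, -86/3]
R5 ← R5 − (161/100)·R4: [0, 0, 0, 0, 59/100, 177/100]
The echelon form has 5 nonzero rows, and every pivot lies in the first 5 columns, so rank(C) = rank([C|b]) = 5.
The system is consistent.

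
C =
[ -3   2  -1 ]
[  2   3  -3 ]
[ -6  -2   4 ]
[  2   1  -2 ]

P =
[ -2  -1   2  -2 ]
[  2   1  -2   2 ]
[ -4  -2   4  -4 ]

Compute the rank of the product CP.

First compute CP:
[[ 14,   7, -14,  14],
 [ 14,   7, -14,  14],
 [ -8,  -4,   8,  -8],
 [  6,   3,  -6,   6]]
Now row reduce the product.
R2 ← R2 − R1: [0, 0, 0, 0]
R3 ← R3 + (4/7)·R1: [0, 0, 0, 0]
R4 ← R4 − (3/7)·R1: [0, 0, 0, 0]
1 nonzero row, so rank(CP) = 1.

1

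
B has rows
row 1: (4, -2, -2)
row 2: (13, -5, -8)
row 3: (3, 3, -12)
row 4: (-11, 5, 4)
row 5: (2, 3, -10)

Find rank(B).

Row reduce to echelon form.
R2 ← R2 − (13/4)·R1: [0, 3/2, -3/2]
R3 ← R3 − (3/4)·R1: [0, 9/2, -21/2]
R4 ← R4 + (11/4)·R1: [0, -1/2, -3/2]
R5 ← R5 − (1/2)·R1: [0, 4, -9]
R3 ← R3 − (3)·R2: [0, 0, -6]
R4 ← R4 + (1/3)·R2: [0, 0, -2]
R5 ← R5 − (8/3)·R2: [0, 0, -5]
R4 ← R4 − (1/3)·R3: [0, 0, 0]
R5 ← R5 − (5/6)·R3: [0, 0, 0]
Echelon form has 3 nonzero rows, so rank(B) = 3.

3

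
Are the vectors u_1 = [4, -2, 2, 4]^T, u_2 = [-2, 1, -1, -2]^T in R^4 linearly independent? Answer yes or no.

no

Form the matrix with these vectors as rows and row reduce.
R2 ← R2 + (1/2)·R1: [0, 0, 0, 0]
1 nonzero row, so the 2 vectors span a space of dimension 1.
Since 1 < 2, the vectors are linearly dependent.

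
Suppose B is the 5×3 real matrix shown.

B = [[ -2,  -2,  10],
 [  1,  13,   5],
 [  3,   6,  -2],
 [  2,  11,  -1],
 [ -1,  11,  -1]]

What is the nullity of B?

Row reduce to echelon form.
R2 ← R2 + (1/2)·R1: [0, 12, 10]
R3 ← R3 + (3/2)·R1: [0, 3, 13]
R4 ← R4 + R1: [0, 9, 9]
R5 ← R5 − (1/2)·R1: [0, 12, -6]
R3 ← R3 − (1/4)·R2: [0, 0, 21/2]
R4 ← R4 − (3/4)·R2: [0, 0, 3/2]
R5 ← R5 − R2: [0, 0, -16]
R4 ← R4 − (1/7)·R3: [0, 0, 0]
R5 ← R5 + (32/21)·R3: [0, 0, 0]
3 nonzero rows, so rank(B) = 3.
B has 3 columns; by rank–nullity, nullity = 3 − 3 = 0.

0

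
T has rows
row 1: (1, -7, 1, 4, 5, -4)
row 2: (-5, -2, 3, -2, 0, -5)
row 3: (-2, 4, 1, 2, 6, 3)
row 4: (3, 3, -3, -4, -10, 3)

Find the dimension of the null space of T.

2

Row reduce to echelon form.
R2 ← R2 + (5)·R1: [0, -37, 8, 18, 25, -25]
R3 ← R3 + (2)·R1: [0, -10, 3, 10, 16, -5]
R4 ← R4 − (3)·R1: [0, 24, -6, -16, -25, 15]
R3 ← R3 − (10/37)·R2: [0, 0, 31/37, 190/37, 342/37, 65/37]
R4 ← R4 + (24/37)·R2: [0, 0, -30/37, -160/37, -325/37, -45/37]
R4 ← R4 + (30/31)·R3: [0, 0, 0, 20/31, 5/31, 15/31]
4 nonzero rows, so rank(T) = 4.
T has 6 columns; by rank–nullity, nullity = 6 − 4 = 2.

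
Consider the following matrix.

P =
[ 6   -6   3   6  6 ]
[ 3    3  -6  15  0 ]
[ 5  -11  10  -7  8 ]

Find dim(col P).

2

Row reduce to echelon form.
R2 ← R2 − (1/2)·R1: [0, 6, -15/2, 12, -3]
R3 ← R3 − (5/6)·R1: [0, -6, 15/2, -12, 3]
R3 ← R3 + R2: [0, 0, 0, 0, 0]
Echelon form has 2 nonzero rows, so rank(P) = 2.
The column space has dimension equal to the rank: 2.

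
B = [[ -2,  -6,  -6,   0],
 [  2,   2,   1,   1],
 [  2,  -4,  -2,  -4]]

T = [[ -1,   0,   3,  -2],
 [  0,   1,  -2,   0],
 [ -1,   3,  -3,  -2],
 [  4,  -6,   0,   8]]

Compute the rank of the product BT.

2

First compute BT:
[[  8, -24,  24,  16],
 [  1,  -1,  -1,   2],
 [-16,  14,  20, -32]]
Now row reduce the product.
R2 ← R2 − (1/8)·R1: [0, 2, -4, 0]
R3 ← R3 + (2)·R1: [0, -34, 68, 0]
R3 ← R3 + (17)·R2: [0, 0, 0, 0]
2 nonzero rows, so rank(BT) = 2.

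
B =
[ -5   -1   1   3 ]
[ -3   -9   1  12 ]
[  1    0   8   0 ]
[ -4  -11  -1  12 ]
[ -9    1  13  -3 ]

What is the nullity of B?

Row reduce to echelon form.
R2 ← R2 − (3/5)·R1: [0, -42/5, 2/5, 51/5]
R3 ← R3 + (1/5)·R1: [0, -1/5, 41/5, 3/5]
R4 ← R4 − (4/5)·R1: [0, -51/5, -9/5, 48/5]
R5 ← R5 − (9/5)·R1: [0, 14/5, 56/5, -42/5]
R3 ← R3 − (1/42)·R2: [0, 0, 172/21, 5/14]
R4 ← R4 − (17/14)·R2: [0, 0, -16/7, -39/14]
R5 ← R5 + (1/3)·R2: [0, 0, 34/3, -5]
R4 ← R4 + (12/43)·R3: [0, 0, 0, -231/86]
R5 ← R5 − (119/86)·R3: [0, 0, 0, -945/172]
R5 ← R5 − (45/22)·R4: [0, 0, 0, 0]
4 nonzero rows, so rank(B) = 4.
B has 4 columns; by rank–nullity, nullity = 4 − 4 = 0.

0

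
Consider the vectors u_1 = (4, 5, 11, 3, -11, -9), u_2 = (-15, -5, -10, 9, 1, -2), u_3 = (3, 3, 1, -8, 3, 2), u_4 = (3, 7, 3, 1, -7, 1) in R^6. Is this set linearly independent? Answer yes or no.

Form the matrix with these vectors as rows and row reduce.
R2 ← R2 + (15/4)·R1: [0, 55/4, 125/4, 81/4, -161/4, -143/4]
R3 ← R3 − (3/4)·R1: [0, -3/4, -29/4, -41/4, 45/4, 35/4]
R4 ← R4 − (3/4)·R1: [0, 13/4, -21/4, -5/4, 5/4, 31/4]
R3 ← R3 + (3/55)·R2: [0, 0, -61/11, -503/55, 498/55, 34/5]
R4 ← R4 − (13/55)·R2: [0, 0, -139/11, -332/55, 592/55, 81/5]
R4 ← R4 − (139/61)·R3: [0, 0, 0, 903/61, -602/61, 43/61]
4 nonzero rows, so the 4 vectors span a space of dimension 4.
Since 4 = 4, the vectors are linearly independent.

yes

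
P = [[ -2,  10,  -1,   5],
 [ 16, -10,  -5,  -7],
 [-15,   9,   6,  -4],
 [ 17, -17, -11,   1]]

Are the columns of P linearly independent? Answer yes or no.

Row reduce P to echelon form.
R2 ← R2 + (8)·R1: [0, 70, -13, 33]
R3 ← R3 − (15/2)·R1: [0, -66, 27/2, -83/2]
R4 ← R4 + (17/2)·R1: [0, 68, -39/2, 87/2]
R3 ← R3 + (33/35)·R2: [0, 0, 87/70, -727/70]
R4 ← R4 − (34/35)·R2: [0, 0, -481/70, 801/70]
R4 ← R4 + (481/87)·R3: [0, 0, 0, -4000/87]
4 pivots among 4 columns.
Every column is a pivot column, so the columns are linearly independent.

yes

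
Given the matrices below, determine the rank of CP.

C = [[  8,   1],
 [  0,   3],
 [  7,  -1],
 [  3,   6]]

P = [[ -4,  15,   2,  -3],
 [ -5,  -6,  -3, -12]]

2

First compute CP:
[[-37, 114,  13, -36],
 [-15, -18,  -9, -36],
 [-23, 111,  17,  -9],
 [-42,   9, -12, -81]]
Now row reduce the product.
R2 ← R2 − (15/37)·R1: [0, -2376/37, -528/37, -792/37]
R3 ← R3 − (23/37)·R1: [0, 1485/37, 330/37, 495/37]
R4 ← R4 − (42/37)·R1: [0, -4455/37, -990/37, -1485/37]
R3 ← R3 + (5/8)·R2: [0, 0, 0, 0]
R4 ← R4 − (15/8)·R2: [0, 0, 0, 0]
2 nonzero rows, so rank(CP) = 2.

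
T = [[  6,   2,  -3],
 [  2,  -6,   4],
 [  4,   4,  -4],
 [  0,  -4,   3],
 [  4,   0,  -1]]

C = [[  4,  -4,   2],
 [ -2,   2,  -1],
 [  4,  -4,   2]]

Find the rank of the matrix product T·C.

First compute TC:
[[  8,  -8,   4],
 [ 36, -36,  18],
 [ -8,   8,  -4],
 [ 20, -20,  10],
 [ 12, -12,   6]]
Now row reduce the product.
R2 ← R2 − (9/2)·R1: [0, 0, 0]
R3 ← R3 + R1: [0, 0, 0]
R4 ← R4 − (5/2)·R1: [0, 0, 0]
R5 ← R5 − (3/2)·R1: [0, 0, 0]
1 nonzero row, so rank(TC) = 1.

1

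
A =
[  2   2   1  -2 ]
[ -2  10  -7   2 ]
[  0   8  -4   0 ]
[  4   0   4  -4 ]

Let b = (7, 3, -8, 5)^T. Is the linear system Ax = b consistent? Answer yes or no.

Row reduce the augmented matrix [A | b].
R2 ← R2 + R1: [0, 12, -6, 0, 10]
R4 ← R4 − (2)·R1: [0, -4, 2, 0, -9]
R3 ← R3 − (2/3)·R2: [0, 0, 0, 0, -44/3]
R4 ← R4 + (1/3)·R2: [0, 0, 0, 0, -17/3]
R4 ← R4 − (17/44)·R3: [0, 0, 0, 0, 0]
The echelon form has 3 nonzero rows; the last pivot sits in the augmented column, so rank(A) = 2 but rank([A|b]) = 3.
Since the ranks differ, the system is inconsistent.

no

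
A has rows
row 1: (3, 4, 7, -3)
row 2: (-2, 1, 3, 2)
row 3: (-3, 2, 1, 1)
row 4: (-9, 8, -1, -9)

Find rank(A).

4

Row reduce to echelon form.
R2 ← R2 + (2/3)·R1: [0, 11/3, 23/3, 0]
R3 ← R3 + R1: [0, 6, 8, -2]
R4 ← R4 + (3)·R1: [0, 20, 20, -18]
R3 ← R3 − (18/11)·R2: [0, 0, -50/11, -2]
R4 ← R4 − (60/11)·R2: [0, 0, -240/11, -18]
R4 ← R4 − (24/5)·R3: [0, 0, 0, -42/5]
Echelon form has 4 nonzero rows, so rank(A) = 4.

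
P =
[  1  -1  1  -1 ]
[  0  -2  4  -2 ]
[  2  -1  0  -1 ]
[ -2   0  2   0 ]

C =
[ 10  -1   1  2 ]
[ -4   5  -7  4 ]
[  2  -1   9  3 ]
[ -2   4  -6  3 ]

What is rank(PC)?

First compute PC:
[[ 18, -11,  23,  -2],
 [ 20, -22,  62,  -2],
 [ 26, -11,  15,  -3],
 [-16,   0,  16,   2]]
Now row reduce the product.
R2 ← R2 − (10/9)·R1: [0, -88/9, 328/9, 2/9]
R3 ← R3 − (13/9)·R1: [0, 44/9, -164/9, -1/9]
R4 ← R4 + (8/9)·R1: [0, -88/9, 328/9, 2/9]
R3 ← R3 + (1/2)·R2: [0, 0, 0, 0]
R4 ← R4 − R2: [0, 0, 0, 0]
2 nonzero rows, so rank(PC) = 2.

2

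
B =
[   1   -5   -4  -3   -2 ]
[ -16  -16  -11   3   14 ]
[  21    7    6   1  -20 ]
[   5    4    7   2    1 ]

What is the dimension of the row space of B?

4

Row reduce to echelon form.
R2 ← R2 + (16)·R1: [0, -96, -75, -45, -18]
R3 ← R3 − (21)·R1: [0, 112, 90, 64, 22]
R4 ← R4 − (5)·R1: [0, 29, 27, 17, 11]
R3 ← R3 + (7/6)·R2: [0, 0, 5/2, 23/2, 1]
R4 ← R4 + (29/96)·R2: [0, 0, 139/32, 109/32, 89/16]
R4 ← R4 − (139/80)·R3: [0, 0, 0, -663/40, 153/40]
Echelon form has 4 nonzero rows, so rank(B) = 4.
The row space has dimension equal to the rank: 4.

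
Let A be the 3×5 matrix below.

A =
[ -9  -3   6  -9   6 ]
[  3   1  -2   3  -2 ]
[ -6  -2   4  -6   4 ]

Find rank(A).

Row reduce to echelon form.
R2 ← R2 + (1/3)·R1: [0, 0, 0, 0, 0]
R3 ← R3 − (2/3)·R1: [0, 0, 0, 0, 0]
Echelon form has 1 nonzero row, so rank(A) = 1.

1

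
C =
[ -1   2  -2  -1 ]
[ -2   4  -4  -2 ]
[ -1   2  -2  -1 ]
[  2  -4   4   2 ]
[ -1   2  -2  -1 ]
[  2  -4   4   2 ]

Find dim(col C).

Row reduce to echelon form.
R2 ← R2 − (2)·R1: [0, 0, 0, 0]
R3 ← R3 − R1: [0, 0, 0, 0]
R4 ← R4 + (2)·R1: [0, 0, 0, 0]
R5 ← R5 − R1: [0, 0, 0, 0]
R6 ← R6 + (2)·R1: [0, 0, 0, 0]
Echelon form has 1 nonzero row, so rank(C) = 1.
The column space has dimension equal to the rank: 1.

1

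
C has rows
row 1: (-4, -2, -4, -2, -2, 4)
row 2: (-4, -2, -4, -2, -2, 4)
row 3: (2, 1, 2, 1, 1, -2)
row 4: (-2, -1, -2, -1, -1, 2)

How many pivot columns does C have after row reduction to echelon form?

1

Row reduce to echelon form.
R2 ← R2 − R1: [0, 0, 0, 0, 0, 0]
R3 ← R3 + (1/2)·R1: [0, 0, 0, 0, 0, 0]
R4 ← R4 − (1/2)·R1: [0, 0, 0, 0, 0, 0]
Echelon form has 1 nonzero row, so rank(C) = 1.
Each nonzero row contributes one pivot column: 1 pivot columns.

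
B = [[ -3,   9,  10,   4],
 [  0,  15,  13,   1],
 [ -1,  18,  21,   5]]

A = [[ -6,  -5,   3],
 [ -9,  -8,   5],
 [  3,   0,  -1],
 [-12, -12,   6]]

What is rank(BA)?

3

First compute BA:
[[-81, -105,  50],
 [-108, -132,  68],
 [-153, -199,  96]]
Now row reduce the product.
R2 ← R2 − (4/3)·R1: [0, 8, 4/3]
R3 ← R3 − (17/9)·R1: [0, -2/3, 14/9]
R3 ← R3 + (1/12)·R2: [0, 0, 5/3]
3 nonzero rows, so rank(BA) = 3.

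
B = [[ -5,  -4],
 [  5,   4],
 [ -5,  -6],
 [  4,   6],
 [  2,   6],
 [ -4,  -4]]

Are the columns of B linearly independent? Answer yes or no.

Row reduce B to echelon form.
R2 ← R2 + R1: [0, 0]
R3 ← R3 − R1: [0, -2]
R4 ← R4 + (4/5)·R1: [0, 14/5]
R5 ← R5 + (2/5)·R1: [0, 22/5]
R6 ← R6 − (4/5)·R1: [0, -4/5]
Swap R2 ↔ R3
R4 ← R4 + (7/5)·R2: [0, 0]
R5 ← R5 + (11/5)·R2: [0, 0]
R6 ← R6 − (2/5)·R2: [0, 0]
2 pivots among 2 columns.
Every column is a pivot column, so the columns are linearly independent.

yes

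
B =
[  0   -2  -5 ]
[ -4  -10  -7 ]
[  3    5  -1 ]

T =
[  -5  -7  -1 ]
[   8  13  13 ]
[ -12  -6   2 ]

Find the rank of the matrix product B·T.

2

First compute BT:
[[ 44,   4, -36],
 [ 24, -60, -140],
 [ 37,  50,  60]]
Now row reduce the product.
R2 ← R2 − (6/11)·R1: [0, -684/11, -1324/11]
R3 ← R3 − (37/44)·R1: [0, 513/11, 993/11]
R3 ← R3 + (3/4)·R2: [0, 0, 0]
2 nonzero rows, so rank(BT) = 2.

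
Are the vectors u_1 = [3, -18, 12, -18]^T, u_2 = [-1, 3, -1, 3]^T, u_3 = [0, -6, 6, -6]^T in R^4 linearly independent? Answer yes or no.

Form the matrix with these vectors as rows and row reduce.
R2 ← R2 + (1/3)·R1: [0, -3, 3, -3]
R3 ← R3 − (2)·R2: [0, 0, 0, 0]
2 nonzero rows, so the 3 vectors span a space of dimension 2.
Since 2 < 3, the vectors are linearly dependent.

no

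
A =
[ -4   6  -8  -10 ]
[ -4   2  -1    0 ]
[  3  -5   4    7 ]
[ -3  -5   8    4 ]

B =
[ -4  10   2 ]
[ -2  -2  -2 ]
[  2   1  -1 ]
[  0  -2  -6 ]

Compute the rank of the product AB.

First compute AB:
[[-12, -40,  48],
 [ 10, -45, -11],
 [  6,  30, -30],
 [ 38, -20, -28]]
Now row reduce the product.
R2 ← R2 + (5/6)·R1: [0, -235/3, 29]
R3 ← R3 + (1/2)·R1: [0, 10, -6]
R4 ← R4 + (19/6)·R1: [0, -440/3, 124]
R3 ← R3 + (6/47)·R2: [0, 0, -108/47]
R4 ← R4 − (88/47)·R2: [0, 0, 3276/47]
R4 ← R4 + (91/3)·R3: [0, 0, 0]
3 nonzero rows, so rank(AB) = 3.

3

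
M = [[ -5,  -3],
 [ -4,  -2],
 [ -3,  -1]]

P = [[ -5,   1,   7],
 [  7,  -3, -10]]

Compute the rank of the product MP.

2

First compute MP:
[[  4,   4,  -5],
 [  6,   2,  -8],
 [  8,   0, -11]]
Now row reduce the product.
R2 ← R2 − (3/2)·R1: [0, -4, -1/2]
R3 ← R3 − (2)·R1: [0, -8, -1]
R3 ← R3 − (2)·R2: [0, 0, 0]
2 nonzero rows, so rank(MP) = 2.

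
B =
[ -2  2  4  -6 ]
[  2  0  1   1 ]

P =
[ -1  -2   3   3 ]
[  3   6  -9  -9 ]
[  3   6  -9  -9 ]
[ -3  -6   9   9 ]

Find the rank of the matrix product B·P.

First compute BP:
[[ 38,  76, -114, -114],
 [ -2,  -4,   6,   6]]
Now row reduce the product.
R2 ← R2 + (1/19)·R1: [0, 0, 0, 0]
1 nonzero row, so rank(BP) = 1.

1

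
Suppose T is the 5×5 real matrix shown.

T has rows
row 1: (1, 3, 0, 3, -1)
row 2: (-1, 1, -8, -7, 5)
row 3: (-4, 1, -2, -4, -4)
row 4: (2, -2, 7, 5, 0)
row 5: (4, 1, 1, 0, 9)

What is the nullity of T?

0

Row reduce to echelon form.
R2 ← R2 + R1: [0, 4, -8, -4, 4]
R3 ← R3 + (4)·R1: [0, 13, -2, 8, -8]
R4 ← R4 − (2)·R1: [0, -8, 7, -1, 2]
R5 ← R5 − (4)·R1: [0, -11, 1, -12, 13]
R3 ← R3 − (13/4)·R2: [0, 0, 24, 21, -21]
R4 ← R4 + (2)·R2: [0, 0, -9, -9, 10]
R5 ← R5 + (11/4)·R2: [0, 0, -21, -23, 24]
R4 ← R4 + (3/8)·R3: [0, 0, 0, -9/8, 17/8]
R5 ← R5 + (7/8)·R3: [0, 0, 0, -37/8, 45/8]
R5 ← R5 − (37/9)·R4: [0, 0, 0, 0, -28/9]
5 nonzero rows, so rank(T) = 5.
T has 5 columns; by rank–nullity, nullity = 5 − 5 = 0.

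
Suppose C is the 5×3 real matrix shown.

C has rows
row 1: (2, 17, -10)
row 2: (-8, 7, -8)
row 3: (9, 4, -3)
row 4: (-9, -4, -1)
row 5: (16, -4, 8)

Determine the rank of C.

Row reduce to echelon form.
R2 ← R2 + (4)·R1: [0, 75, -48]
R3 ← R3 − (9/2)·R1: [0, -145/2, 42]
R4 ← R4 + (9/2)·R1: [0, 145/2, -46]
R5 ← R5 − (8)·R1: [0, -140, 88]
R3 ← R3 + (29/30)·R2: [0, 0, -22/5]
R4 ← R4 − (29/30)·R2: [0, 0, 2/5]
R5 ← R5 + (28/15)·R2: [0, 0, -8/5]
R4 ← R4 + (1/11)·R3: [0, 0, 0]
R5 ← R5 − (4/11)·R3: [0, 0, 0]
Echelon form has 3 nonzero rows, so rank(C) = 3.

3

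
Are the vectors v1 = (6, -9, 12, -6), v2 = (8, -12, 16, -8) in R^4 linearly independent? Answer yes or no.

Form the matrix with these vectors as rows and row reduce.
R2 ← R2 − (4/3)·R1: [0, 0, 0, 0]
1 nonzero row, so the 2 vectors span a space of dimension 1.
Since 1 < 2, the vectors are linearly dependent.

no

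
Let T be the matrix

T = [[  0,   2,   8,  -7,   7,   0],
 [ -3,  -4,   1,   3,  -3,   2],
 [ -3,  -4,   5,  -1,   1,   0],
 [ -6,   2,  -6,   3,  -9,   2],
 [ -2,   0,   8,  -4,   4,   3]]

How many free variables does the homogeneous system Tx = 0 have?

Row reduce to echelon form.
Swap R1 ↔ R2
R3 ← R3 − R1: [0, 0, 4, -4, 4, -2]
R4 ← R4 − (2)·R1: [0, 10, -8, -3, -3, -2]
R5 ← R5 − (2/3)·R1: [0, 8/3, 22/3, -6, 6, 5/3]
R4 ← R4 − (5)·R2: [0, 0, -48, 32, -38, -2]
R5 ← R5 − (4/3)·R2: [0, 0, -10/3, 10/3, -10/3, 5/3]
R4 ← R4 + (12)·R3: [0, 0, 0, -16, 10, -26]
R5 ← R5 + (5/6)·R3: [0, 0, 0, 0, 0, 0]
4 nonzero rows, so rank(T) = 4.
T has 6 columns; by rank–nullity, nullity = 6 − 4 = 2.

2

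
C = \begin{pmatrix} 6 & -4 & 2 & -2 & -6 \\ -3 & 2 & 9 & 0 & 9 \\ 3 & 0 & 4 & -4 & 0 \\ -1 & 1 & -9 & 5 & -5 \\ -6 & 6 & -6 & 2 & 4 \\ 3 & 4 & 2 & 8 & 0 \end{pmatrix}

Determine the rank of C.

5

Row reduce to echelon form.
R2 ← R2 + (1/2)·R1: [0, 0, 10, -1, 6]
R3 ← R3 − (1/2)·R1: [0, 2, 3, -3, 3]
R4 ← R4 + (1/6)·R1: [0, 1/3, -26/3, 14/3, -6]
R5 ← R5 + R1: [0, 2, -4, 0, -2]
R6 ← R6 − (1/2)·R1: [0, 6, 1, 9, 3]
Swap R2 ↔ R3
R4 ← R4 − (1/6)·R2: [0, 0, -55/6, 31/6, -13/2]
R5 ← R5 − R2: [0, 0, -7, 3, -5]
R6 ← R6 − (3)·R2: [0, 0, -8, 18, -6]
R4 ← R4 + (11/12)·R3: [0, 0, 0, 17/4, -1]
R5 ← R5 + (7/10)·R3: [0, 0, 0, 23/10, -4/5]
R6 ← R6 + (4/5)·R3: [0, 0, 0, 86/5, -6/5]
R5 ← R5 − (46/85)·R4: [0, 0, 0, 0, -22/85]
R6 ← R6 − (344/85)·R4: [0, 0, 0, 0, 242/85]
R6 ← R6 + (11)·R5: [0, 0, 0, 0, 0]
Echelon form has 5 nonzero rows, so rank(C) = 5.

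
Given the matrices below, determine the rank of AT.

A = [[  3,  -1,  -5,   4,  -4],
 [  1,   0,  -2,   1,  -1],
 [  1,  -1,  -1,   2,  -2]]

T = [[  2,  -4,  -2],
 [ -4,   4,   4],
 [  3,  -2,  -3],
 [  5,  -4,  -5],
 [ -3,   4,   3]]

First compute AT:
[[ 27, -38, -27],
 [  4,  -8,  -4],
 [ 19, -22, -19]]
Now row reduce the product.
R2 ← R2 − (4/27)·R1: [0, -64/27, 0]
R3 ← R3 − (19/27)·R1: [0, 128/27, 0]
R3 ← R3 + (2)·R2: [0, 0, 0]
2 nonzero rows, so rank(AT) = 2.

2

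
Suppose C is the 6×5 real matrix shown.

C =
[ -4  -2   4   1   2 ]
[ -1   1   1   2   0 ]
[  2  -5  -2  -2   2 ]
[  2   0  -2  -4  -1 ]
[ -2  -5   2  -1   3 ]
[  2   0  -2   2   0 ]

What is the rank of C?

4

Row reduce to echelon form.
R2 ← R2 − (1/4)·R1: [0, 3/2, 0, 7/4, -1/2]
R3 ← R3 + (1/2)·R1: [0, -6, 0, -3/2, 3]
R4 ← R4 + (1/2)·R1: [0, -1, 0, -7/2, 0]
R5 ← R5 − (1/2)·R1: [0, -4, 0, -3/2, 2]
R6 ← R6 + (1/2)·R1: [0, -1, 0, 5/2, 1]
R3 ← R3 + (4)·R2: [0, 0, 0, 11/2, 1]
R4 ← R4 + (2/3)·R2: [0, 0, 0, -7/3, -1/3]
R5 ← R5 + (8/3)·R2: [0, 0, 0, 19/6, 2/3]
R6 ← R6 + (2/3)·R2: [0, 0, 0, 11/3, 2/3]
R4 ← R4 + (14/33)·R3: [0, 0, 0, 0, 1/11]
R5 ← R5 − (19/33)·R3: [0, 0, 0, 0, 1/11]
R6 ← R6 − (2/3)·R3: [0, 0, 0, 0, 0]
R5 ← R5 − R4: [0, 0, 0, 0, 0]
Echelon form has 4 nonzero rows, so rank(C) = 4.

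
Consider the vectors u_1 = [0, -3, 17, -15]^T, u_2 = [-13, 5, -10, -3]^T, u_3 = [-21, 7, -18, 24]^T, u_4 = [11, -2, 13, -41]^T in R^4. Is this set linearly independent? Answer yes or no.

yes

Form the matrix with these vectors as rows and row reduce.
Swap R1 ↔ R2
R3 ← R3 − (21/13)·R1: [0, -14/13, -24/13, 375/13]
R4 ← R4 + (11/13)·R1: [0, 29/13, 59/13, -566/13]
R3 ← R3 − (14/39)·R2: [0, 0, -310/39, 445/13]
R4 ← R4 + (29/39)·R2: [0, 0, 670/39, -711/13]
R4 ← R4 + (67/31)·R3: [0, 0, 0, 598/31]
4 nonzero rows, so the 4 vectors span a space of dimension 4.
Since 4 = 4, the vectors are linearly independent.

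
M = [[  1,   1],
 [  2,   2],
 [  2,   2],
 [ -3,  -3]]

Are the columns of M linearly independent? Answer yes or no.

no

Row reduce M to echelon form.
R2 ← R2 − (2)·R1: [0, 0]
R3 ← R3 − (2)·R1: [0, 0]
R4 ← R4 + (3)·R1: [0, 0]
1 pivot among 2 columns.
Only 1 < 2 pivot columns, so the columns are linearly dependent.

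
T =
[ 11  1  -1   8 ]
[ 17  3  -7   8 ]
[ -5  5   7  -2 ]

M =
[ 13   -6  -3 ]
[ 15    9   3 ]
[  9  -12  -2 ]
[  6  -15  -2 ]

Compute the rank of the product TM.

First compute TM:
[[197, -165, -44],
 [251, -111, -44],
 [ 61,  21,  20]]
Now row reduce the product.
R2 ← R2 − (251/197)·R1: [0, 19548/197, 2376/197]
R3 ← R3 − (61/197)·R1: [0, 14202/197, 6624/197]
R3 ← R3 − (263/362)·R2: [0, 0, 4500/181]
3 nonzero rows, so rank(TM) = 3.

3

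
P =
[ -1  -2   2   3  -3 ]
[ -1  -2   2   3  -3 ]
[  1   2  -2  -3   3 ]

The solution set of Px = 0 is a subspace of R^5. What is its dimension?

Row reduce to echelon form.
R2 ← R2 − R1: [0, 0, 0, 0, 0]
R3 ← R3 + R1: [0, 0, 0, 0, 0]
1 nonzero row, so rank(P) = 1.
P has 5 columns; by rank–nullity, nullity = 5 − 1 = 4.

4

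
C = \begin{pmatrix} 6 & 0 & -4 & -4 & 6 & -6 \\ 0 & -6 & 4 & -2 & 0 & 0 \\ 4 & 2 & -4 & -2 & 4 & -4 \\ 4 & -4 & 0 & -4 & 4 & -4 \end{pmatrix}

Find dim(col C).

Row reduce to echelon form.
R3 ← R3 − (2/3)·R1: [0, 2, -4/3, 2/3, 0, 0]
R4 ← R4 − (2/3)·R1: [0, -4, 8/3, -4/3, 0, 0]
R3 ← R3 + (1/3)·R2: [0, 0, 0, 0, 0, 0]
R4 ← R4 − (2/3)·R2: [0, 0, 0, 0, 0, 0]
Echelon form has 2 nonzero rows, so rank(C) = 2.
The column space has dimension equal to the rank: 2.

2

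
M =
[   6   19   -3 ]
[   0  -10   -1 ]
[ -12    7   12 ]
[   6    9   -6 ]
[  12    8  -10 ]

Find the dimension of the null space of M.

0

Row reduce to echelon form.
R3 ← R3 + (2)·R1: [0, 45, 6]
R4 ← R4 − R1: [0, -10, -3]
R5 ← R5 − (2)·R1: [0, -30, -4]
R3 ← R3 + (9/2)·R2: [0, 0, 3/2]
R4 ← R4 − R2: [0, 0, -2]
R5 ← R5 − (3)·R2: [0, 0, -1]
R4 ← R4 + (4/3)·R3: [0, 0, 0]
R5 ← R5 + (2/3)·R3: [0, 0, 0]
3 nonzero rows, so rank(M) = 3.
M has 3 columns; by rank–nullity, nullity = 3 − 3 = 0.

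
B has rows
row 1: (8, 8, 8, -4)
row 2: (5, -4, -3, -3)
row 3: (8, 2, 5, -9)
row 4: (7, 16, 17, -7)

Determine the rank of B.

3

Row reduce to echelon form.
R2 ← R2 − (5/8)·R1: [0, -9, -8, -1/2]
R3 ← R3 − R1: [0, -6, -3, -5]
R4 ← R4 − (7/8)·R1: [0, 9, 10, -7/2]
R3 ← R3 − (2/3)·R2: [0, 0, 7/3, -14/3]
R4 ← R4 + R2: [0, 0, 2, -4]
R4 ← R4 − (6/7)·R3: [0, 0, 0, 0]
Echelon form has 3 nonzero rows, so rank(B) = 3.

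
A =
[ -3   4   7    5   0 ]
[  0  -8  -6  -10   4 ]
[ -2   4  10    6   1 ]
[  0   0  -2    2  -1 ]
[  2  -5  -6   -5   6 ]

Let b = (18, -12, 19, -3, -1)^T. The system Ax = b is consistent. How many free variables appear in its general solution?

0

Row reduce the augmented matrix [A | b].
R3 ← R3 − (2/3)·R1: [0, 4/3, 16/3, 8/3, 1, 7]
R5 ← R5 + (2/3)·R1: [0, -7/3, -4/3, -5/3, 6, 11]
R3 ← R3 + (1/6)·R2: [0, 0, 13/3, 1, 5/3, 5]
R5 ← R5 − (7/24)·R2: [0, 0, 5/12, 5/4, 29/6, 29/2]
R4 ← R4 + (6/13)·R3: [0, 0, 0, 32/13, -3/13, -9/13]
R5 ← R5 − (5/52)·R3: [0, 0, 0, 15/13, 243/52, 729/52]
R5 ← R5 − (15/32)·R4: [0, 0, 0, 0, 153/32, 459/32]
The echelon form has 5 nonzero rows, and every pivot lies in the first 5 columns, so rank(A) = rank([A|b]) = 5.
The system is consistent.
Free variables = (unknowns) − (rank) = 5 − 5 = 0.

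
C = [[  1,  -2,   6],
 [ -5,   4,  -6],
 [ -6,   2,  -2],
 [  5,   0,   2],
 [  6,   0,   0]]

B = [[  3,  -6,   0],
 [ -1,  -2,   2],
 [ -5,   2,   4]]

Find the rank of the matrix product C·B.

2

First compute CB:
[[-25,  10,  20],
 [ 11,  10, -16],
 [-10,  28,  -4],
 [  5, -26,   8],
 [ 18, -36,   0]]
Now row reduce the product.
R2 ← R2 + (11/25)·R1: [0, 72/5, -36/5]
R3 ← R3 − (2/5)·R1: [0, 24, -12]
R4 ← R4 + (1/5)·R1: [0, -24, 12]
R5 ← R5 + (18/25)·R1: [0, -144/5, 72/5]
R3 ← R3 − (5/3)·R2: [0, 0, 0]
R4 ← R4 + (5/3)·R2: [0, 0, 0]
R5 ← R5 + (2)·R2: [0, 0, 0]
2 nonzero rows, so rank(CB) = 2.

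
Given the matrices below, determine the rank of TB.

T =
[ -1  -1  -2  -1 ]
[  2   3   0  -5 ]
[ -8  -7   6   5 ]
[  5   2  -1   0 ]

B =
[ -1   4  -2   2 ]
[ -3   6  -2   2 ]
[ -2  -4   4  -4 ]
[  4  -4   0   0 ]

2

First compute TB:
[[  4,   2,  -4,   4],
 [-31,  46, -10,  10],
 [ 37, -118,  54, -54],
 [ -9,  36, -18,  18]]
Now row reduce the product.
R2 ← R2 + (31/4)·R1: [0, 123/2, -41, 41]
R3 ← R3 − (37/4)·R1: [0, -273/2, 91, -91]
R4 ← R4 + (9/4)·R1: [0, 81/2, -27, 27]
R3 ← R3 + (91/41)·R2: [0, 0, 0, 0]
R4 ← R4 − (27/41)·R2: [0, 0, 0, 0]
2 nonzero rows, so rank(TB) = 2.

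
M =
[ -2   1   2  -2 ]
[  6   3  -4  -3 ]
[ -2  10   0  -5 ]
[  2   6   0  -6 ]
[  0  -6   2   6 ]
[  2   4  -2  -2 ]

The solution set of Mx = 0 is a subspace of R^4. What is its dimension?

Row reduce to echelon form.
R2 ← R2 + (3)·R1: [0, 6, 2, -9]
R3 ← R3 − R1: [0, 9, -2, -3]
R4 ← R4 + R1: [0, 7, 2, -8]
R6 ← R6 + R1: [0, 5, 0, -4]
R3 ← R3 − (3/2)·R2: [0, 0, -5, 21/2]
R4 ← R4 − (7/6)·R2: [0, 0, -1/3, 5/2]
R5 ← R5 + R2: [0, 0, 4, -3]
R6 ← R6 − (5/6)·R2: [0, 0, -5/3, 7/2]
R4 ← R4 − (1/15)·R3: [0, 0, 0, 9/5]
R5 ← R5 + (4/5)·R3: [0, 0, 0, 27/5]
R6 ← R6 − (1/3)·R3: [0, 0, 0, 0]
R5 ← R5 − (3)·R4: [0, 0, 0, 0]
4 nonzero rows, so rank(M) = 4.
M has 4 columns; by rank–nullity, nullity = 4 − 4 = 0.

0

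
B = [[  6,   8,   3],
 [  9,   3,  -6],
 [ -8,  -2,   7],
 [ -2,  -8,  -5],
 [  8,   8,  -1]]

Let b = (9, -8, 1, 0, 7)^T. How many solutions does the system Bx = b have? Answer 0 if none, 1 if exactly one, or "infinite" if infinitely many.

Row reduce the augmented matrix [B | b].
R2 ← R2 − (3/2)·R1: [0, -9, -21/2, -43/2]
R3 ← R3 + (4/3)·R1: [0, 26/3, 11, 13]
R4 ← R4 + (1/3)·R1: [0, -16/3, -4, 3]
R5 ← R5 − (4/3)·R1: [0, -8/3, -5, -5]
R3 ← R3 + (26/27)·R2: [0, 0, 8/9, -208/27]
R4 ← R4 − (16/27)·R2: [0, 0, 20/9, 425/27]
R5 ← R5 − (8/27)·R2: [0, 0, -17/9, 37/27]
R4 ← R4 − (5/2)·R3: [0, 0, 0, 35]
R5 ← R5 + (17/8)·R3: [0, 0, 0, -15]
R5 ← R5 + (3/7)·R4: [0, 0, 0, 0]
The echelon form has 4 nonzero rows; the last pivot sits in the augmented column, so rank(B) = 3 but rank([B|b]) = 4.
Since the ranks differ, the system is inconsistent.
It has no solutions.

0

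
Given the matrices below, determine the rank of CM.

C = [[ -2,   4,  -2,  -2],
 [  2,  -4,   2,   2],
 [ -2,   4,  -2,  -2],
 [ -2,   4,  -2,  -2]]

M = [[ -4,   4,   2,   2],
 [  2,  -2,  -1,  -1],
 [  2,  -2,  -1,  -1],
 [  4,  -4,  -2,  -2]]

First compute CM:
[[  4,  -4,  -2,  -2],
 [ -4,   4,   2,   2],
 [  4,  -4,  -2,  -2],
 [  4,  -4,  -2,  -2]]
Now row reduce the product.
R2 ← R2 + R1: [0, 0, 0, 0]
R3 ← R3 − R1: [0, 0, 0, 0]
R4 ← R4 − R1: [0, 0, 0, 0]
1 nonzero row, so rank(CM) = 1.

1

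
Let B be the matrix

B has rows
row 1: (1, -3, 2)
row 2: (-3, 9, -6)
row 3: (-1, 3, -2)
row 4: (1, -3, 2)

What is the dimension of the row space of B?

1

Row reduce to echelon form.
R2 ← R2 + (3)·R1: [0, 0, 0]
R3 ← R3 + R1: [0, 0, 0]
R4 ← R4 − R1: [0, 0, 0]
Echelon form has 1 nonzero row, so rank(B) = 1.
The row space has dimension equal to the rank: 1.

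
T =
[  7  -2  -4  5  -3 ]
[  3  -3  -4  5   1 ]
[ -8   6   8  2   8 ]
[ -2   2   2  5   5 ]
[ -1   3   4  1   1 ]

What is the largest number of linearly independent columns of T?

Row reduce to echelon form.
R2 ← R2 − (3/7)·R1: [0, -15/7, -16/7, 20/7, 16/7]
R3 ← R3 + (8/7)·R1: [0, 26/7, 24/7, 54/7, 32/7]
R4 ← R4 + (2/7)·R1: [0, 10/7, 6/7, 45/7, 29/7]
R5 ← R5 + (1/7)·R1: [0, 19/7, 24/7, 12/7, 4/7]
R3 ← R3 + (26/15)·R2: [0, 0, -8/15, 38/3, 128/15]
R4 ← R4 + (2/3)·R2: [0, 0, -2/3, 25/3, 17/3]
R5 ← R5 + (19/15)·R2: [0, 0, 8/15, 16/3, 52/15]
R4 ← R4 − (5/4)·R3: [0, 0, 0, -15/2, -5]
R5 ← R5 + R3: [0, 0, 0, 18, 12]
R5 ← R5 + (12/5)·R4: [0, 0, 0, 0, 0]
Echelon form has 4 nonzero rows, so rank(T) = 4.
The rank gives the maximum number of linearly independent columns: 4.

4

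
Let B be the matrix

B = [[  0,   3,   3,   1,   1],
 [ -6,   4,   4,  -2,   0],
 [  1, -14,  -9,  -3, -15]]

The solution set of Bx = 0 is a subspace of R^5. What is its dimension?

2

Row reduce to echelon form.
Swap R1 ↔ R2
R3 ← R3 + (1/6)·R1: [0, -40/3, -25/3, -10/3, -15]
R3 ← R3 + (40/9)·R2: [0, 0, 5, 10/9, -95/9]
3 nonzero rows, so rank(B) = 3.
B has 5 columns; by rank–nullity, nullity = 5 − 3 = 2.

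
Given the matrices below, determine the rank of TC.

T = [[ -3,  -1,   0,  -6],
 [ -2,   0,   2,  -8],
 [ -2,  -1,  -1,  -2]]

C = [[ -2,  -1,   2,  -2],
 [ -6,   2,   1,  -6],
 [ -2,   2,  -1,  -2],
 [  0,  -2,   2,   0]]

2

First compute TC:
[[ 12,  13, -19,  12],
 [  0,  22, -22,   0],
 [ 12,   2,  -8,  12]]
Now row reduce the product.
R3 ← R3 − R1: [0, -11, 11, 0]
R3 ← R3 + (1/2)·R2: [0, 0, 0, 0]
2 nonzero rows, so rank(TC) = 2.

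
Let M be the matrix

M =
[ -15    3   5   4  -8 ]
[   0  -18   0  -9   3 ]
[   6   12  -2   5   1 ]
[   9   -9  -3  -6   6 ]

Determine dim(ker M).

Row reduce to echelon form.
R3 ← R3 + (2/5)·R1: [0, 66/5, 0, 33/5, -11/5]
R4 ← R4 + (3/5)·R1: [0, -36/5, 0, -18/5, 6/5]
R3 ← R3 + (11/15)·R2: [0, 0, 0, 0, 0]
R4 ← R4 − (2/5)·R2: [0, 0, 0, 0, 0]
2 nonzero rows, so rank(M) = 2.
M has 5 columns; by rank–nullity, nullity = 5 − 2 = 3.

3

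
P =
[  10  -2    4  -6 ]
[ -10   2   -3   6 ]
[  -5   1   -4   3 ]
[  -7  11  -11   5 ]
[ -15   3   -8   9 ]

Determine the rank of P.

Row reduce to echelon form.
R2 ← R2 + R1: [0, 0, 1, 0]
R3 ← R3 + (1/2)·R1: [0, 0, -2, 0]
R4 ← R4 + (7/10)·R1: [0, 48/5, -41/5, 4/5]
R5 ← R5 + (3/2)·R1: [0, 0, -2, 0]
Swap R2 ↔ R4
R4 ← R4 + (1/2)·R3: [0, 0, 0, 0]
R5 ← R5 − R3: [0, 0, 0, 0]
Echelon form has 3 nonzero rows, so rank(P) = 3.

3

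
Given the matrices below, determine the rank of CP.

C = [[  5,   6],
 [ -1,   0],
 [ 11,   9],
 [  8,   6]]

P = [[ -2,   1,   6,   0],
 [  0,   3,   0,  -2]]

2

First compute CP:
[[-10,  23,  30, -12],
 [  2,  -1,  -6,   0],
 [-22,  38,  66, -18],
 [-16,  26,  48, -12]]
Now row reduce the product.
R2 ← R2 + (1/5)·R1: [0, 18/5, 0, -12/5]
R3 ← R3 − (11/5)·R1: [0, -63/5, 0, 42/5]
R4 ← R4 − (8/5)·R1: [0, -54/5, 0, 36/5]
R3 ← R3 + (7/2)·R2: [0, 0, 0, 0]
R4 ← R4 + (3)·R2: [0, 0, 0, 0]
2 nonzero rows, so rank(CP) = 2.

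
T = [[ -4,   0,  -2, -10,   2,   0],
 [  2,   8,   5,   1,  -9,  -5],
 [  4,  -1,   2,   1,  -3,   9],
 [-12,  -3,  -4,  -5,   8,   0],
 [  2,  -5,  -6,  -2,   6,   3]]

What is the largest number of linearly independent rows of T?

Row reduce to echelon form.
R2 ← R2 + (1/2)·R1: [0, 8, 4, -4, -8, -5]
R3 ← R3 + R1: [0, -1, 0, -9, -1, 9]
R4 ← R4 − (3)·R1: [0, -3, 2, 25, 2, 0]
R5 ← R5 + (1/2)·R1: [0, -5, -7, -7, 7, 3]
R3 ← R3 + (1/8)·R2: [0, 0, 1/2, -19/2, -2, 67/8]
R4 ← R4 + (3/8)·R2: [0, 0, 7/2, 47/2, -1, -15/8]
R5 ← R5 + (5/8)·R2: [0, 0, -9/2, -19/2, 2, -1/8]
R4 ← R4 − (7)·R3: [0, 0, 0, 90, 13, -121/2]
R5 ← R5 + (9)·R3: [0, 0, 0, -95, -16, 301/4]
R5 ← R5 + (19/18)·R4: [0, 0, 0, 0, -41/18, 205/18]
Echelon form has 5 nonzero rows, so rank(T) = 5.
The rank gives the maximum number of linearly independent rows: 5.

5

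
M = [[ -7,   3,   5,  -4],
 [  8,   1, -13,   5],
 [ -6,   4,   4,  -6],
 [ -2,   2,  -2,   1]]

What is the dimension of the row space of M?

3

Row reduce to echelon form.
R2 ← R2 + (8/7)·R1: [0, 31/7, -51/7, 3/7]
R3 ← R3 − (6/7)·R1: [0, 10/7, -2/7, -18/7]
R4 ← R4 − (2/7)·R1: [0, 8/7, -24/7, 15/7]
R3 ← R3 − (10/31)·R2: [0, 0, 64/31, -84/31]
R4 ← R4 − (8/31)·R2: [0, 0, -48/31, 63/31]
R4 ← R4 + (3/4)·R3: [0, 0, 0, 0]
Echelon form has 3 nonzero rows, so rank(M) = 3.
The row space has dimension equal to the rank: 3.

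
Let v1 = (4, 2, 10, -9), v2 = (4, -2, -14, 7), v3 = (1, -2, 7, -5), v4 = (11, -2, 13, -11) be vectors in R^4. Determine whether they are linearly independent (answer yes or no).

yes

Form the matrix with these vectors as rows and row reduce.
R2 ← R2 − R1: [0, -4, -24, 16]
R3 ← R3 − (1/4)·R1: [0, -5/2, 9/2, -11/4]
R4 ← R4 − (11/4)·R1: [0, -15/2, -29/2, 55/4]
R3 ← R3 − (5/8)·R2: [0, 0, 39/2, -51/4]
R4 ← R4 − (15/8)·R2: [0, 0, 61/2, -65/4]
R4 ← R4 − (61/39)·R3: [0, 0, 0, 48/13]
4 nonzero rows, so the 4 vectors span a space of dimension 4.
Since 4 = 4, the vectors are linearly independent.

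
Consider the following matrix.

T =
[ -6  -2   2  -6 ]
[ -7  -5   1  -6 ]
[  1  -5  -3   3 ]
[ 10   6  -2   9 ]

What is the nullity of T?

2

Row reduce to echelon form.
R2 ← R2 − (7/6)·R1: [0, -8/3, -4/3, 1]
R3 ← R3 + (1/6)·R1: [0, -16/3, -8/3, 2]
R4 ← R4 + (5/3)·R1: [0, 8/3, 4/3, -1]
R3 ← R3 − (2)·R2: [0, 0, 0, 0]
R4 ← R4 + R2: [0, 0, 0, 0]
2 nonzero rows, so rank(T) = 2.
T has 4 columns; by rank–nullity, nullity = 4 − 2 = 2.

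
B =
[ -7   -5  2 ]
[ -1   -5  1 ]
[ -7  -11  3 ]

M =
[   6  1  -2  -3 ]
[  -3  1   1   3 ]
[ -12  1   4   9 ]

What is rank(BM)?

First compute BM:
[[-51, -10,  17,  24],
 [ -3,  -5,   1,  -3],
 [-45, -15,  15,  15]]
Now row reduce the product.
R2 ← R2 − (1/17)·R1: [0, -75/17, 0, -75/17]
R3 ← R3 − (15/17)·R1: [0, -105/17, 0, -105/17]
R3 ← R3 − (7/5)·R2: [0, 0, 0, 0]
2 nonzero rows, so rank(BM) = 2.

2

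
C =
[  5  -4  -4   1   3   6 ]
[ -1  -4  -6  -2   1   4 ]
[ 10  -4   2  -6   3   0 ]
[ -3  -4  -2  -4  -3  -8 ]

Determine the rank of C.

4

Row reduce to echelon form.
R2 ← R2 + (1/5)·R1: [0, -24/5, -34/5, -9/5, 8/5, 26/5]
R3 ← R3 − (2)·R1: [0, 4, 10, -8, -3, -12]
R4 ← R4 + (3/5)·R1: [0, -32/5, -22/5, -17/5, -6/5, -22/5]
R3 ← R3 + (5/6)·R2: [0, 0, 13/3, -19/2, -5/3, -23/3]
R4 ← R4 − (4/3)·R2: [0, 0, 14/3, -1, -10/3, -34/3]
R4 ← R4 − (14/13)·R3: [0, 0, 0, 120/13, -20/13, -40/13]
Echelon form has 4 nonzero rows, so rank(C) = 4.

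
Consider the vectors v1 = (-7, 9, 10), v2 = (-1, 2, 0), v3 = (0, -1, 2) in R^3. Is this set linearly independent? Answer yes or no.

Form the matrix with these vectors as rows and row reduce.
R2 ← R2 − (1/7)·R1: [0, 5/7, -10/7]
R3 ← R3 + (7/5)·R2: [0, 0, 0]
2 nonzero rows, so the 3 vectors span a space of dimension 2.
Since 2 < 3, the vectors are linearly dependent.

no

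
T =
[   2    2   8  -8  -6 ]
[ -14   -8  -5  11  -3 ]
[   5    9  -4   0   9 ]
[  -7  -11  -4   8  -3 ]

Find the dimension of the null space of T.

2

Row reduce to echelon form.
R2 ← R2 + (7)·R1: [0, 6, 51, -45, -45]
R3 ← R3 − (5/2)·R1: [0, 4, -24, 20, 24]
R4 ← R4 + (7/2)·R1: [0, -4, 24, -20, -24]
R3 ← R3 − (2/3)·R2: [0, 0, -58, 50, 54]
R4 ← R4 + (2/3)·R2: [0, 0, 58, -50, -54]
R4 ← R4 + R3: [0, 0, 0, 0, 0]
3 nonzero rows, so rank(T) = 3.
T has 5 columns; by rank–nullity, nullity = 5 − 3 = 2.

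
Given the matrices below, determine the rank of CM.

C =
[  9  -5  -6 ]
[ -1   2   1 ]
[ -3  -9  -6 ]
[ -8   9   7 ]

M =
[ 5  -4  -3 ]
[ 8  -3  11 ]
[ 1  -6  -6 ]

First compute CM:
[[ -1,  15, -46],
 [ 12,  -8,  19],
 [-93,  75, -54],
 [ 39, -37,  81]]
Now row reduce the product.
R2 ← R2 + (12)·R1: [0, 172, -533]
R3 ← R3 − (93)·R1: [0, -1320, 4224]
R4 ← R4 + (39)·R1: [0, 548, -1713]
R3 ← R3 + (330/43)·R2: [0, 0, 5742/43]
R4 ← R4 − (137/43)·R2: [0, 0, -638/43]
R4 ← R4 + (1/9)·R3: [0, 0, 0]
3 nonzero rows, so rank(CM) = 3.

3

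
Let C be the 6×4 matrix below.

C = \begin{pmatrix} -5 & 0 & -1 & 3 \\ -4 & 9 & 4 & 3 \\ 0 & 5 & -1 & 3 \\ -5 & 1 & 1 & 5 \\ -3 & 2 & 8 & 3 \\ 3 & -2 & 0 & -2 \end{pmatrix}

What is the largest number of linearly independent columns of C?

4

Row reduce to echelon form.
R2 ← R2 − (4/5)·R1: [0, 9, 24/5, 3/5]
R4 ← R4 − R1: [0, 1, 2, 2]
R5 ← R5 − (3/5)·R1: [0, 2, 43/5, 6/5]
R6 ← R6 + (3/5)·R1: [0, -2, -3/5, -1/5]
R3 ← R3 − (5/9)·R2: [0, 0, -11/3, 8/3]
R4 ← R4 − (1/9)·R2: [0, 0, 22/15, 29/15]
R5 ← R5 − (2/9)·R2: [0, 0, 113/15, 16/15]
R6 ← R6 + (2/9)·R2: [0, 0, 7/15, -1/15]
R4 ← R4 + (2/5)·R3: [0, 0, 0, 3]
R5 ← R5 + (113/55)·R3: [0, 0, 0, 72/11]
R6 ← R6 + (7/55)·R3: [0, 0, 0, 3/11]
R5 ← R5 − (24/11)·R4: [0, 0, 0, 0]
R6 ← R6 − (1/11)·R4: [0, 0, 0, 0]
Echelon form has 4 nonzero rows, so rank(C) = 4.
The rank gives the maximum number of linearly independent columns: 4.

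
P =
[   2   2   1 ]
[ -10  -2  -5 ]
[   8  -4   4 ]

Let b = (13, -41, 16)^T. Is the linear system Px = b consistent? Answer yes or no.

yes

Row reduce the augmented matrix [P | b].
R2 ← R2 + (5)·R1: [0, 8, 0, 24]
R3 ← R3 − (4)·R1: [0, -12, 0, -36]
R3 ← R3 + (3/2)·R2: [0, 0, 0, 0]
The echelon form has 2 nonzero rows, and every pivot lies in the first 3 columns, so rank(P) = rank([P|b]) = 2.
The system is consistent.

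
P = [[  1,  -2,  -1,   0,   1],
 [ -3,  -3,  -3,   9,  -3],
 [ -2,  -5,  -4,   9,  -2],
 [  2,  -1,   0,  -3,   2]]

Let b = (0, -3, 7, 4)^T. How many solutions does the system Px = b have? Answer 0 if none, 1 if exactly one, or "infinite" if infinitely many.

0

Row reduce the augmented matrix [P | b].
R2 ← R2 + (3)·R1: [0, -9, -6, 9, 0, -3]
R3 ← R3 + (2)·R1: [0, -9, -6, 9, 0, 7]
R4 ← R4 − (2)·R1: [0, 3, 2, -3, 0, 4]
R3 ← R3 − R2: [0, 0, 0, 0, 0, 10]
R4 ← R4 + (1/3)·R2: [0, 0, 0, 0, 0, 3]
R4 ← R4 − (3/10)·R3: [0, 0, 0, 0, 0, 0]
The echelon form has 3 nonzero rows; the last pivot sits in the augmented column, so rank(P) = 2 but rank([P|b]) = 3.
Since the ranks differ, the system is inconsistent.
It has no solutions.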